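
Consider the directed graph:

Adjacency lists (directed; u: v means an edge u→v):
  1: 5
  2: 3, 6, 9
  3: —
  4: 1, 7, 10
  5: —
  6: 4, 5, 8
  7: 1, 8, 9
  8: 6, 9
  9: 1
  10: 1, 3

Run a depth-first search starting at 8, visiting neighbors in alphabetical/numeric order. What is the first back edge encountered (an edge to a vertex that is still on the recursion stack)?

DFS from 8 (visiting neighbors in alphabetical/numeric order); mark gray on enter, black on exit:
8 gray
  6 gray
    4 gray
      1 gray
        5 gray
        5 black
      1 black
      7 gray
        7→1: 1 black — skip
        7→8: 8 is gray → back edge
First back edge: 7 → 8.

7→8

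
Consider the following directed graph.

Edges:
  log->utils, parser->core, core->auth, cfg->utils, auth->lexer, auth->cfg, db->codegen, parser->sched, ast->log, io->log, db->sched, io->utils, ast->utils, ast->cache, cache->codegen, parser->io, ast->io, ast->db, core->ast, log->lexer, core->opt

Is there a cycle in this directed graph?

No

DFS with white/gray/black marking, starting from cache:
cache gray
  codegen gray
  codegen black
cache black
sched gray
sched black
db gray
  db→sched: sched black — skip
  db→codegen: codegen black — skip
db black
parser gray
  core gray
    auth gray
      lexer gray
      lexer black
      cfg gray
        utils gray
        utils black
      cfg black
    auth black
    ast gray
      log gray
        log→utils: utils black — skip
        log→lexer: lexer black — skip
      log black
      ast→cache: cache black — skip
      ast→db: db black — skip
      io gray
        io→log: log black — skip
        io→utils: utils black — skip
      io black
      ast→utils: utils black — skip
    ast black
    opt gray
    opt black
  core black
  parser→sched: sched black — skip
  parser→io: io black — skip
parser black
Every edge goes to a white or black vertex — no back edge, so the graph is acyclic.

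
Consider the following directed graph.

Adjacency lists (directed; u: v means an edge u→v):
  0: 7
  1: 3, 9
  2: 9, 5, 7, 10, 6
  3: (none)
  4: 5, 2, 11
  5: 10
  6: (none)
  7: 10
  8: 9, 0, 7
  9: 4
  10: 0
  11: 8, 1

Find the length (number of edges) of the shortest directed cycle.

For each vertex v, BFS finds the shortest path from v back to v.
The shortest such closed walk is 2 → 9 → 4 → 2, length 3.

3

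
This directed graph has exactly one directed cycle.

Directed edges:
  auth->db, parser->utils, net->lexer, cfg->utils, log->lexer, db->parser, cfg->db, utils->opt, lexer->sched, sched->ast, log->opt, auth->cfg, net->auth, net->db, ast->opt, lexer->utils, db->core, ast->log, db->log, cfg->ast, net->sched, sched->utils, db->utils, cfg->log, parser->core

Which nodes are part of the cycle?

DFS with gray/black marking from sched:
sched gray
  ast gray
    opt gray
    opt black
    log gray
      log→opt: opt black — skip
      lexer gray
        lexer→sched: sched is gray → back edge
Back edge closes the cycle sched → ast → log → lexer → sched; its vertices are {ast, log, lexer, sched}.

ast, log, lexer, sched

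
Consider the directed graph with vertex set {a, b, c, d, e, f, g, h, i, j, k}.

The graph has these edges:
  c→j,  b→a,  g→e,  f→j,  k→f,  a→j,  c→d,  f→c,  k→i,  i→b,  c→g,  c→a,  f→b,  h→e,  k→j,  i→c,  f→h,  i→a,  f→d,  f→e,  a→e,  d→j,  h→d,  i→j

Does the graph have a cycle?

No

DFS with white/gray/black marking, starting from a:
a gray
  j gray
  j black
  e gray
  e black
a black
b gray
  b→a: a black — skip
b black
c gray
  d gray
    d→j: j black — skip
  d black
  g gray
    g→e: e black — skip
  g black
  c→a: a black — skip
  c→j: j black — skip
c black
f gray
  f→e: e black — skip
  f→c: c black — skip
  f→b: b black — skip
  f→j: j black — skip
  h gray
    h→d: d black — skip
    h→e: e black — skip
  h black
  f→d: d black — skip
f black
i gray
  i→c: c black — skip
  i→b: b black — skip
  i→a: a black — skip
  i→j: j black — skip
i black
k gray
  k→f: f black — skip
  k→i: i black — skip
  k→j: j black — skip
k black
Every edge goes to a white or black vertex — no back edge, so the graph is acyclic.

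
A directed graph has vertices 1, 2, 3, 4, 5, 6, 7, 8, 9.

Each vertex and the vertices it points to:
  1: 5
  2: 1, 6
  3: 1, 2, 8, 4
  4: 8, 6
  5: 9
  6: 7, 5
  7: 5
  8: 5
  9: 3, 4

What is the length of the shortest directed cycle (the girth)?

4

For each vertex v, BFS finds the shortest path from v back to v.
The shortest such closed walk is 9 → 4 → 8 → 5 → 9, length 4.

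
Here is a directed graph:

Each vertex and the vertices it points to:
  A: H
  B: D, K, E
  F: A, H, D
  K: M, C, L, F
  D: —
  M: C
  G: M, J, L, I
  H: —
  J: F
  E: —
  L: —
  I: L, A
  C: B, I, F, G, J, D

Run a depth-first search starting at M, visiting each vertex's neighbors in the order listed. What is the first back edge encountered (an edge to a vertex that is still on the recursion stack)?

K->M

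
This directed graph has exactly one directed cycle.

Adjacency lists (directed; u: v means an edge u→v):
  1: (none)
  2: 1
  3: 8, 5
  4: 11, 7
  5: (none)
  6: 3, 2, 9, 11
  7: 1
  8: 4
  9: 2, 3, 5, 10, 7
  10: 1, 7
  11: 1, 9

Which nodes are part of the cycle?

3, 4, 8, 9, 11

DFS with gray/black marking from 9:
9 gray
  2 gray
    1 gray
    1 black
  2 black
  3 gray
    8 gray
      4 gray
        11 gray
          11→1: 1 black — skip
          11→9: 9 is gray → back edge
Back edge closes the cycle 9 → 3 → 8 → 4 → 11 → 9; its vertices are {3, 4, 8, 9, 11}.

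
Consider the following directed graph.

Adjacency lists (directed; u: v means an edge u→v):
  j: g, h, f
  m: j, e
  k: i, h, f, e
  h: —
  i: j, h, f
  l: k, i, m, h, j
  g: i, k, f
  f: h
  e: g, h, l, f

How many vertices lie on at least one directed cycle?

7

A vertex is on a directed cycle iff it belongs to a strongly connected component of size ≥ 2 (or has a self-loop).
The vertices on cycles are {e, g, i, j, k, l, m} — 7 in total.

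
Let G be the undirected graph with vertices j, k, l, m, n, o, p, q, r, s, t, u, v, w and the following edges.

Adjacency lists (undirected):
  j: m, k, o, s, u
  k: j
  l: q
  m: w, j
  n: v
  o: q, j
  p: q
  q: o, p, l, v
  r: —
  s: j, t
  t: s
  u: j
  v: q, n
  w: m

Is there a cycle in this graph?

DFS, tracking each vertex's parent; an edge to a visited non-parent vertex closes a cycle.
Start from q:
visit q (parent –)
  visit o (parent q)
    o–q: parent, skip
    visit j (parent o)
      visit m (parent j)
        visit w (parent m)
          w–m: parent, skip
        m–j: parent, skip
      visit k (parent j)
        k–j: parent, skip
      j–o: parent, skip
      visit s (parent j)
        s–j: parent, skip
        visit t (parent s)
          t–s: parent, skip
      visit u (parent j)
        u–j: parent, skip
  visit p (parent q)
    p–q: parent, skip
  visit l (parent q)
    l–q: parent, skip
  visit v (parent q)
    v–q: parent, skip
    visit n (parent v)
      n–v: parent, skip
visit r (parent –)
No non-parent visited neighbor found — the graph is a forest.

No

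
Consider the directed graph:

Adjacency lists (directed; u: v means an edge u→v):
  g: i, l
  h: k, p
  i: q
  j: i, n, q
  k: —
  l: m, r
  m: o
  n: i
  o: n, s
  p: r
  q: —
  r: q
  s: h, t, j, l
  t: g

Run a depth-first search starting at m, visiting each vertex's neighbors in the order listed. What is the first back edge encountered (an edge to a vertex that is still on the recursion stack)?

DFS from m (visiting each vertex's neighbors in the order listed); mark gray on enter, black on exit:
m gray
  o gray
    n gray
      i gray
        q gray
        q black
      i black
    n black
    s gray
      h gray
        k gray
        k black
        p gray
          r gray
            r→q: q black — skip
          r black
        p black
      h black
      t gray
        g gray
          g→i: i black — skip
          l gray
            l→m: m is gray → back edge
First back edge: l → m.

l→m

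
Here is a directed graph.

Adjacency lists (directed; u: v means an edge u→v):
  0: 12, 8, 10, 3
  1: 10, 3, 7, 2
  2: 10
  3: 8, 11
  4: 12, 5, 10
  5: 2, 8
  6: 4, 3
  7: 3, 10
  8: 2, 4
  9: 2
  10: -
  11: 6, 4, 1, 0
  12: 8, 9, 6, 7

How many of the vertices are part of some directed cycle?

A vertex is on a directed cycle iff it belongs to a strongly connected component of size ≥ 2 (or has a self-loop).
The vertices on cycles are {0, 1, 3, 4, 5, 6, 7, 8, 11, 12} — 10 in total.

10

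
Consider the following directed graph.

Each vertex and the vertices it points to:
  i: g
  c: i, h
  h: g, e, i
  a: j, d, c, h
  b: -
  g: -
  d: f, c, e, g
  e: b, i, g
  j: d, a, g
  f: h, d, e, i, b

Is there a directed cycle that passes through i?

No

i lies on a cycle iff there is a path from i back to itself.
Exploring from i, it never reaches itself; equivalently, its strongly connected component is a singleton.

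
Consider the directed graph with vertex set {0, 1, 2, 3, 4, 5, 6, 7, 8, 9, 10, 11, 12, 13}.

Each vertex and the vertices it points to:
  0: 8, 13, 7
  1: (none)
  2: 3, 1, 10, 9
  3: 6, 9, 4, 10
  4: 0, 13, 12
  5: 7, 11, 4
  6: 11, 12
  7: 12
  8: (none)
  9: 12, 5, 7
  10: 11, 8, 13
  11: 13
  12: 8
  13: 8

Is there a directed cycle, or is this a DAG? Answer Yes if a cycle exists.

No

DFS with white/gray/black marking, starting from 9:
9 gray
  12 gray
    8 gray
    8 black
  12 black
  5 gray
    7 gray
      7→12: 12 black — skip
    7 black
    11 gray
      13 gray
        13→8: 8 black — skip
      13 black
    11 black
    4 gray
      0 gray
        0→8: 8 black — skip
        0→13: 13 black — skip
        0→7: 7 black — skip
      0 black
      4→13: 13 black — skip
      4→12: 12 black — skip
    4 black
  5 black
  9→7: 7 black — skip
9 black
1 gray
1 black
2 gray
  3 gray
    6 gray
      6→11: 11 black — skip
      6→12: 12 black — skip
    6 black
    3→9: 9 black — skip
    3→4: 4 black — skip
    10 gray
      10→11: 11 black — skip
      10→8: 8 black — skip
      10→13: 13 black — skip
    10 black
  3 black
  2→1: 1 black — skip
  2→10: 10 black — skip
  2→9: 9 black — skip
2 black
Every edge goes to a white or black vertex — no back edge, so the graph is acyclic.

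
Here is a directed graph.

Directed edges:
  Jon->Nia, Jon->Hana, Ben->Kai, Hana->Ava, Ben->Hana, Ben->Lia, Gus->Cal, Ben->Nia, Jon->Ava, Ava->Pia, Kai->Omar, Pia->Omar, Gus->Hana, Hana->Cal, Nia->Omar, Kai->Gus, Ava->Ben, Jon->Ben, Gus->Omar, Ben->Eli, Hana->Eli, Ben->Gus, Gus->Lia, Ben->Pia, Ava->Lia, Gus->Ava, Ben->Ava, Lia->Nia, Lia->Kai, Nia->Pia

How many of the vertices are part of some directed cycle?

6

A vertex is on a directed cycle iff it belongs to a strongly connected component of size ≥ 2 (or has a self-loop).
The vertices on cycles are {Ava, Ben, Gus, Kai, Lia, Hana} — 6 in total.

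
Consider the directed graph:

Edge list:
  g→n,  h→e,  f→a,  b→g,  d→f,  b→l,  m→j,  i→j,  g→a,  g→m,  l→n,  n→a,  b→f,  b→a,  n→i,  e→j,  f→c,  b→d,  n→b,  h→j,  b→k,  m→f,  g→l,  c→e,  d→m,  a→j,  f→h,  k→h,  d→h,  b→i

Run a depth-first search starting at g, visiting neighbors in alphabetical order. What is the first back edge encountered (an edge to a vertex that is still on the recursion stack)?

b→g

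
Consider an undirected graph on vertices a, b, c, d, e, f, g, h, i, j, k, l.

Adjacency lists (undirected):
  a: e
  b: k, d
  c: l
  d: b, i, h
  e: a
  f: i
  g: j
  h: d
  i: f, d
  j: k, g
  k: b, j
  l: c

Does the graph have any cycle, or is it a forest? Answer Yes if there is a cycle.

No

DFS, tracking each vertex's parent; an edge to a visited non-parent vertex closes a cycle.
Start from h:
visit h (parent –)
  visit d (parent h)
    visit b (parent d)
      visit k (parent b)
        k–b: parent, skip
        visit j (parent k)
          j–k: parent, skip
          visit g (parent j)
            g–j: parent, skip
      b–d: parent, skip
    visit i (parent d)
      visit f (parent i)
        f–i: parent, skip
      i–d: parent, skip
    d–h: parent, skip
visit a (parent –)
  visit e (parent a)
    e–a: parent, skip
visit c (parent –)
  visit l (parent c)
    l–c: parent, skip
No non-parent visited neighbor found — the graph is a forest.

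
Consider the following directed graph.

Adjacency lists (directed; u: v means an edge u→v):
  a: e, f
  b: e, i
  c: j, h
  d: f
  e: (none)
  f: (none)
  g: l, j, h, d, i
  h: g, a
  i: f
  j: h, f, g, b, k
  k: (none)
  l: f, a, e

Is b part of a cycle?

b lies on a cycle iff there is a path from b back to itself.
Exploring from b, it never reaches itself; equivalently, its strongly connected component is a singleton.

No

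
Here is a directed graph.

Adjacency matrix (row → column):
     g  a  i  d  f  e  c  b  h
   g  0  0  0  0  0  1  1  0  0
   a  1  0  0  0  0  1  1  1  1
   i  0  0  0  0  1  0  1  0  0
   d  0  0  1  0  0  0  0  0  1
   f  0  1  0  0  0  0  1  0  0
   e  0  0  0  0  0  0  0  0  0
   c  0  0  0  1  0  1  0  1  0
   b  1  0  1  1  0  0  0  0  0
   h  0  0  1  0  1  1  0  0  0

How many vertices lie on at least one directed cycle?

8

A vertex is on a directed cycle iff it belongs to a strongly connected component of size ≥ 2 (or has a self-loop).
The vertices on cycles are {a, b, c, d, f, g, h, i} — 8 in total.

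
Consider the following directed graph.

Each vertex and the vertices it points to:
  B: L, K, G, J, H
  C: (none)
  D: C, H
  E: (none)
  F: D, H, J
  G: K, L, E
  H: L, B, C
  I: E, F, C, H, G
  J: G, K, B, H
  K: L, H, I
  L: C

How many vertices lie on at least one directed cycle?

8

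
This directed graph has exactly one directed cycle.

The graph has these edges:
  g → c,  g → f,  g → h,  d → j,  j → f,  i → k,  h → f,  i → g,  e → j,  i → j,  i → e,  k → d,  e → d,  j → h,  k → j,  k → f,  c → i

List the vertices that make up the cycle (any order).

c, g, i

DFS with gray/black marking from i:
i gray
  e gray
    d gray
      j gray
        h gray
          f gray
          f black
        h black
        j→f: f black — skip
      j black
    d black
    e→j: j black — skip
  e black
  i→j: j black — skip
  g gray
    c gray
      c→i: i is gray → back edge
Back edge closes the cycle i → g → c → i; its vertices are {c, g, i}.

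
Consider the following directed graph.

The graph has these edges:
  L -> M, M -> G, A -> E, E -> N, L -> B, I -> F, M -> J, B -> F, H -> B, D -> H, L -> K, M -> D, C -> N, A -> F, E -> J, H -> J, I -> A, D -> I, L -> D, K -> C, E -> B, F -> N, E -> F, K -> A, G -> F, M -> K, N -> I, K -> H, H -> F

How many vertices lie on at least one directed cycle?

A vertex is on a directed cycle iff it belongs to a strongly connected component of size ≥ 2 (or has a self-loop).
The vertices on cycles are {A, B, E, F, I, N} — 6 in total.

6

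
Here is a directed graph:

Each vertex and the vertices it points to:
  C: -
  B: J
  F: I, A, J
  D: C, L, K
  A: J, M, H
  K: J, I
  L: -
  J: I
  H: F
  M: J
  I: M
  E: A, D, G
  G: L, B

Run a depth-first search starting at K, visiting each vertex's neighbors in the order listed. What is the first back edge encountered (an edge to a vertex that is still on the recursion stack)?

DFS from K (visiting each vertex's neighbors in the order listed); mark gray on enter, black on exit:
K gray
  J gray
    I gray
      M gray
        M→J: J is gray → back edge
First back edge: M → J.

M→J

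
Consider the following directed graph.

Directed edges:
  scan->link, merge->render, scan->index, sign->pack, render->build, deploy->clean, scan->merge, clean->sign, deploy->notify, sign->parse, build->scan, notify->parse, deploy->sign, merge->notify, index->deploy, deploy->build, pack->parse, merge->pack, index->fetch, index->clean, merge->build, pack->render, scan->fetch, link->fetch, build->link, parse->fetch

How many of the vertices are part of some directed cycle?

A vertex is on a directed cycle iff it belongs to a strongly connected component of size ≥ 2 (or has a self-loop).
The vertices on cycles are {pack, scan, sign, build, clean, index, merge, deploy, render} — 9 in total.

9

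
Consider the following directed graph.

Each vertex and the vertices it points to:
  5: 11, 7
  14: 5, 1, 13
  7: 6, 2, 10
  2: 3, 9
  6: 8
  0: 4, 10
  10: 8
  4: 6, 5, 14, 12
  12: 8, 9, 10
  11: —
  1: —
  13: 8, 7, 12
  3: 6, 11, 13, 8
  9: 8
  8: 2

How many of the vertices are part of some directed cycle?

9

A vertex is on a directed cycle iff it belongs to a strongly connected component of size ≥ 2 (or has a self-loop).
The vertices on cycles are {2, 3, 6, 7, 8, 9, 10, 12, 13} — 9 in total.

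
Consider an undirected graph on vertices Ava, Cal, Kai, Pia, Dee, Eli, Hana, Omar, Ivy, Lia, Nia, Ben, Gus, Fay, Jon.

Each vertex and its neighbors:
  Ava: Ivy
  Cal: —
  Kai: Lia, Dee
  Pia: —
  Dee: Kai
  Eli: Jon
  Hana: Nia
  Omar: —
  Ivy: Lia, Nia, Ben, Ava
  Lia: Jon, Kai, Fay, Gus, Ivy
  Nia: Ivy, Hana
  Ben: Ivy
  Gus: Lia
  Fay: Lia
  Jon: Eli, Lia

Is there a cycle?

No

DFS, tracking each vertex's parent; an edge to a visited non-parent vertex closes a cycle.
Start from Hana:
visit Hana (parent –)
  visit Nia (parent Hana)
    visit Ivy (parent Nia)
      visit Lia (parent Ivy)
        visit Jon (parent Lia)
          visit Eli (parent Jon)
            Eli–Jon: parent, skip
          Jon–Lia: parent, skip
        visit Kai (parent Lia)
          Kai–Lia: parent, skip
          visit Dee (parent Kai)
            Dee–Kai: parent, skip
        visit Fay (parent Lia)
          Fay–Lia: parent, skip
        visit Gus (parent Lia)
          Gus–Lia: parent, skip
        Lia–Ivy: parent, skip
      Ivy–Nia: parent, skip
      visit Ben (parent Ivy)
        Ben–Ivy: parent, skip
      visit Ava (parent Ivy)
        Ava–Ivy: parent, skip
    Nia–Hana: parent, skip
visit Cal (parent –)
visit Pia (parent –)
visit Omar (parent –)
No non-parent visited neighbor found — the graph is a forest.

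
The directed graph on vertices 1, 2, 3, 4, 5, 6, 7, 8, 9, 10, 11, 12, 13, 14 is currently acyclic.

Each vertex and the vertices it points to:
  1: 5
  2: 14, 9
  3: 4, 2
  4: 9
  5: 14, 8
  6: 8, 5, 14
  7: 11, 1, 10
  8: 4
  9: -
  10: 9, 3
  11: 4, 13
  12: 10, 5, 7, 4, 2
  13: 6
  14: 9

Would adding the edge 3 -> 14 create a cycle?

Adding 3→14 creates a cycle iff 14 can already reach 3.
Explore from 14: no path reaches 3. The graph stays acyclic.

No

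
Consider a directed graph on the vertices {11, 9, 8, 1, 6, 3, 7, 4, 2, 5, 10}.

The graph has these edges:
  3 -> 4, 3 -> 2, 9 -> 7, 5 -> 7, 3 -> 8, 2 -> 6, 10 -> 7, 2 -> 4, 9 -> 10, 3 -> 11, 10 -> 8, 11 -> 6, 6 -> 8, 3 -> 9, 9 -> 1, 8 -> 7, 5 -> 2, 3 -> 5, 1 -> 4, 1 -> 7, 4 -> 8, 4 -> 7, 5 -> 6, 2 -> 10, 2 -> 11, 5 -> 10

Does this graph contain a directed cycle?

DFS with white/gray/black marking, starting from 8:
8 gray
  7 gray
  7 black
8 black
11 gray
  6 gray
    6→8: 8 black — skip
  6 black
11 black
9 gray
  10 gray
    10→8: 8 black — skip
    10→7: 7 black — skip
  10 black
  1 gray
    1→7: 7 black — skip
    4 gray
      4→7: 7 black — skip
      4→8: 8 black — skip
    4 black
  1 black
  9→7: 7 black — skip
9 black
3 gray
  3→4: 4 black — skip
  3→11: 11 black — skip
  3→9: 9 black — skip
  2 gray
    2→6: 6 black — skip
    2→11: 11 black — skip
    2→4: 4 black — skip
    2→10: 10 black — skip
  2 black
  3→8: 8 black — skip
  5 gray
    5→7: 7 black — skip
    5→6: 6 black — skip
    5→2: 2 black — skip
    5→10: 10 black — skip
  5 black
3 black
Every edge goes to a white or black vertex — no back edge, so the graph is acyclic.

No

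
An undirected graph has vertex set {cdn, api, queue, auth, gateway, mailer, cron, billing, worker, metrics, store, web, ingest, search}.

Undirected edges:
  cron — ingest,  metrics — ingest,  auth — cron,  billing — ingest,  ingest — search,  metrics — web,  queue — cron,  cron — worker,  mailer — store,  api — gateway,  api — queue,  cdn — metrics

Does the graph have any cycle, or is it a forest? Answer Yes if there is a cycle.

No

DFS, tracking each vertex's parent; an edge to a visited non-parent vertex closes a cycle.
Start from store:
visit store (parent –)
  visit mailer (parent store)
    mailer–store: parent, skip
visit cdn (parent –)
  visit metrics (parent cdn)
    metrics–cdn: parent, skip
    visit ingest (parent metrics)
      visit search (parent ingest)
        search–ingest: parent, skip
      visit cron (parent ingest)
        visit queue (parent cron)
          queue–cron: parent, skip
          visit api (parent queue)
            visit gateway (parent api)
              gateway–api: parent, skip
            api–queue: parent, skip
        visit worker (parent cron)
          worker–cron: parent, skip
        visit auth (parent cron)
          auth–cron: parent, skip
        cron–ingest: parent, skip
      ingest–metrics: parent, skip
      visit billing (parent ingest)
        billing–ingest: parent, skip
    visit web (parent metrics)
      web–metrics: parent, skip
No non-parent visited neighbor found — the graph is a forest.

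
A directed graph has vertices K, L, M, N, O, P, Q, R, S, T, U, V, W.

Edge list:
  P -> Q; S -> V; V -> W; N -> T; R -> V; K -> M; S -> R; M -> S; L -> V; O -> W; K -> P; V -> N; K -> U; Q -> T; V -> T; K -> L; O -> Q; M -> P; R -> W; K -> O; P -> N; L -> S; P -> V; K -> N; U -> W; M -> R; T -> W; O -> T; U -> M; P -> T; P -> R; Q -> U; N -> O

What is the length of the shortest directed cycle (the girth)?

For each vertex v, BFS finds the shortest path from v back to v.
The shortest such closed walk is Q → U → M → P → Q, length 4.

4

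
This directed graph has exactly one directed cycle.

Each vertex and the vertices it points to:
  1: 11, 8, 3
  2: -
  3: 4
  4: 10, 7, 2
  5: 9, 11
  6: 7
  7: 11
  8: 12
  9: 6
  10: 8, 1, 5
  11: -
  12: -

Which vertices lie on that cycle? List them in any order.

1, 3, 4, 10

DFS with gray/black marking from 4:
4 gray
  10 gray
    8 gray
      12 gray
      12 black
    8 black
    1 gray
      11 gray
      11 black
      1→8: 8 black — skip
      3 gray
        3→4: 4 is gray → back edge
Back edge closes the cycle 4 → 10 → 1 → 3 → 4; its vertices are {1, 3, 4, 10}.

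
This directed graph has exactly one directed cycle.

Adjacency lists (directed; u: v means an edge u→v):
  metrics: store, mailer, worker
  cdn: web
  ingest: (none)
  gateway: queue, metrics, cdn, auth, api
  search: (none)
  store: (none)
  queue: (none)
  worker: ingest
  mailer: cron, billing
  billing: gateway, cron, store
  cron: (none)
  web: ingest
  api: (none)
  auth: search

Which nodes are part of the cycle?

DFS with gray/black marking from gateway:
gateway gray
  queue gray
  queue black
  metrics gray
    store gray
    store black
    mailer gray
      cron gray
      cron black
      billing gray
        billing→gateway: gateway is gray → back edge
Back edge closes the cycle gateway → metrics → mailer → billing → gateway; its vertices are {mailer, billing, gateway, metrics}.

mailer, billing, gateway, metrics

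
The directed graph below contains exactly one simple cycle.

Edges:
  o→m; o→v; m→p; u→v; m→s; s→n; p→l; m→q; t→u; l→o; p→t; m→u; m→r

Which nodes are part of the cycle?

DFS with gray/black marking from m:
m gray
  s gray
    n gray
    n black
  s black
  q gray
  q black
  u gray
    v gray
    v black
  u black
  p gray
    l gray
      o gray
        o→v: v black — skip
        o→m: m is gray → back edge
Back edge closes the cycle m → p → l → o → m; its vertices are {l, m, o, p}.

l, m, o, p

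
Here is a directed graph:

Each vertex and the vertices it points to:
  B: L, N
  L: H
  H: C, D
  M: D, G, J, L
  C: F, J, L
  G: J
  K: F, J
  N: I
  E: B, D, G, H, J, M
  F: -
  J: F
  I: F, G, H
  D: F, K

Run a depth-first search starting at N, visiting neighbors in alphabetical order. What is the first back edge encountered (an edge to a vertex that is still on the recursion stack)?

L->H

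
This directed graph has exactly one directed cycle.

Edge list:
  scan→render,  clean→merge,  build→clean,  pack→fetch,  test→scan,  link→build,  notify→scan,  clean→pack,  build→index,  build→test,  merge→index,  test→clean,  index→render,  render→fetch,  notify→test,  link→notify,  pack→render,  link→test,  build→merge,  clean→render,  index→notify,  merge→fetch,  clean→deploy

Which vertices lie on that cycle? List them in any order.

test, clean, index, merge, notify

DFS with gray/black marking from index:
index gray
  notify gray
    scan gray
      render gray
        fetch gray
        fetch black
      render black
    scan black
    test gray
      clean gray
        pack gray
          pack→fetch: fetch black — skip
          pack→render: render black — skip
        pack black
        merge gray
          merge→index: index is gray → back edge
Back edge closes the cycle index → notify → test → clean → merge → index; its vertices are {test, clean, index, merge, notify}.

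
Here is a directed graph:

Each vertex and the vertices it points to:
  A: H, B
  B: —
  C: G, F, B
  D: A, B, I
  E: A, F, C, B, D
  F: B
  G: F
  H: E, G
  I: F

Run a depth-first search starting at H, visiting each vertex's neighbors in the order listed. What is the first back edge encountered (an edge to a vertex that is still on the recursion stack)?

DFS from H (visiting each vertex's neighbors in the order listed); mark gray on enter, black on exit:
H gray
  E gray
    A gray
      A→H: H is gray → back edge
First back edge: A → H.

A->H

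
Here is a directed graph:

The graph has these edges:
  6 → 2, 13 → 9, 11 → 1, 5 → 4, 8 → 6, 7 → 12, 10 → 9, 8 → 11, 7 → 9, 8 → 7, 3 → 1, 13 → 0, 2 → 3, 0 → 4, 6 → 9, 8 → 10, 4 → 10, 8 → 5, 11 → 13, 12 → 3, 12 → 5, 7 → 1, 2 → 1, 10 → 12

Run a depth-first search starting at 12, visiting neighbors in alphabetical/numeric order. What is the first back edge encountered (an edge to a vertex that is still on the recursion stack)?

DFS from 12 (visiting neighbors in alphabetical/numeric order); mark gray on enter, black on exit:
12 gray
  3 gray
    1 gray
    1 black
  3 black
  5 gray
    4 gray
      10 gray
        9 gray
        9 black
        10→12: 12 is gray → back edge
First back edge: 10 → 12.

10→12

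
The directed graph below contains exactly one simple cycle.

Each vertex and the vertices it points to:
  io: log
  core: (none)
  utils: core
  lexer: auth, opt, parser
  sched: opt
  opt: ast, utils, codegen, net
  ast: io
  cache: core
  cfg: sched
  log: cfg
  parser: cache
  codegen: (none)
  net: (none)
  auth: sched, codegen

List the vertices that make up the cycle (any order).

io, ast, cfg, log, opt, sched

DFS with gray/black marking from opt:
opt gray
  ast gray
    io gray
      log gray
        cfg gray
          sched gray
            sched→opt: opt is gray → back edge
Back edge closes the cycle opt → ast → io → log → cfg → sched → opt; its vertices are {io, ast, cfg, log, opt, sched}.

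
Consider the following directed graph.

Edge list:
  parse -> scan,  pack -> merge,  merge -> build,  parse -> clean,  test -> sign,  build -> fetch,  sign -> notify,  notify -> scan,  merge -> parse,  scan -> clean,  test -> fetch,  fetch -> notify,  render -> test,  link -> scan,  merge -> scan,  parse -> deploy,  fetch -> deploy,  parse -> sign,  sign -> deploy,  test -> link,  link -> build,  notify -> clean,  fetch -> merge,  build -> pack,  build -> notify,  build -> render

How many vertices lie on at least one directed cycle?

7

A vertex is on a directed cycle iff it belongs to a strongly connected component of size ≥ 2 (or has a self-loop).
The vertices on cycles are {link, pack, test, build, fetch, merge, render} — 7 in total.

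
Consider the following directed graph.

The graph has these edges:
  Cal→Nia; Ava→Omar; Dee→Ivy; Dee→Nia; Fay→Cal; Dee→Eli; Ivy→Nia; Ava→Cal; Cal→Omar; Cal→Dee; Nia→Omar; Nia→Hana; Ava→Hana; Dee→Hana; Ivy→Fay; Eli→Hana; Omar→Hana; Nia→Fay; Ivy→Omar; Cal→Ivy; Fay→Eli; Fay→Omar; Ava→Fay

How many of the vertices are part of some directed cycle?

A vertex is on a directed cycle iff it belongs to a strongly connected component of size ≥ 2 (or has a self-loop).
The vertices on cycles are {Cal, Dee, Fay, Ivy, Nia} — 5 in total.

5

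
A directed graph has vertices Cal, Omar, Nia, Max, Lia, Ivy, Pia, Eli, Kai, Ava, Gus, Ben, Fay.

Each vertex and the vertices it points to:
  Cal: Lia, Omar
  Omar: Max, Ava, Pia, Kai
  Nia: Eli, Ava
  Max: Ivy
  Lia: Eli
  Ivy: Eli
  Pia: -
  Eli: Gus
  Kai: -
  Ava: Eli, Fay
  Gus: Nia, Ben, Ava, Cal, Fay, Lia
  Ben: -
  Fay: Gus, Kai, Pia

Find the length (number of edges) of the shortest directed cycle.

2

For each vertex v, BFS finds the shortest path from v back to v.
The shortest such closed walk is Gus → Fay → Gus, length 2.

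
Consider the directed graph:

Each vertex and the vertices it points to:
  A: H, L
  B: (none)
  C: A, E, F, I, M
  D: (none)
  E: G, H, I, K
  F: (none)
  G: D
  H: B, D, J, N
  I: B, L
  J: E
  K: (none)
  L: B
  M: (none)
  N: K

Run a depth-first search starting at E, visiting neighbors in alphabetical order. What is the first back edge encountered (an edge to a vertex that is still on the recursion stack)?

DFS from E (visiting neighbors in alphabetical order); mark gray on enter, black on exit:
E gray
  G gray
    D gray
    D black
  G black
  H gray
    B gray
    B black
    H→D: D black — skip
    J gray
      J→E: E is gray → back edge
First back edge: J → E.

J→E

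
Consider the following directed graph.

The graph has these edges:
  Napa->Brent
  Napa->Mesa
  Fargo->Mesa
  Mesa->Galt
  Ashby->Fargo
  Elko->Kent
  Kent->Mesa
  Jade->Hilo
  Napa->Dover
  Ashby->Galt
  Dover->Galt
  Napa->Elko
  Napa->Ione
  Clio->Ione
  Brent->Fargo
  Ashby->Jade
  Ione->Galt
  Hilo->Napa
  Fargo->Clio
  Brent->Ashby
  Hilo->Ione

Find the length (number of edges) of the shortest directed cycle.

For each vertex v, BFS finds the shortest path from v back to v.
The shortest such closed walk is Napa → Brent → Ashby → Jade → Hilo → Napa, length 5.

5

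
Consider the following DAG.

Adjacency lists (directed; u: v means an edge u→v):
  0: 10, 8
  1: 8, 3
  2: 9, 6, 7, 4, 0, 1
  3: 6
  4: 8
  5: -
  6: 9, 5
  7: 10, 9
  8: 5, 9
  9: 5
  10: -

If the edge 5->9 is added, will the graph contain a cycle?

Yes

Adding 5→9 creates a cycle iff 9 can already reach 5.
Path from 9: 9 → 5.
So 9 → … → 5 → 9 is a cycle.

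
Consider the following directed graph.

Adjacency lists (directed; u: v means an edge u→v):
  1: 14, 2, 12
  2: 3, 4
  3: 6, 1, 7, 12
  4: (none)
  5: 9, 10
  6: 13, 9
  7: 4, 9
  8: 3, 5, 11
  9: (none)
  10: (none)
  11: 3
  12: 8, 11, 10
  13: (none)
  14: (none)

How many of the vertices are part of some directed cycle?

A vertex is on a directed cycle iff it belongs to a strongly connected component of size ≥ 2 (or has a self-loop).
The vertices on cycles are {1, 2, 3, 8, 11, 12} — 6 in total.

6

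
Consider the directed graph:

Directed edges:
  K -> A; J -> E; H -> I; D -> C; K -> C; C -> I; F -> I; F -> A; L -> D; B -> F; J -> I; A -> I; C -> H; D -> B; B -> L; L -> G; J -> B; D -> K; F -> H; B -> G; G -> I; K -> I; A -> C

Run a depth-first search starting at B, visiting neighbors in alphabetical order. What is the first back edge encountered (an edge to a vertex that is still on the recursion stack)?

D→B

DFS from B (visiting neighbors in alphabetical order); mark gray on enter, black on exit:
B gray
  F gray
    A gray
      C gray
        H gray
          I gray
          I black
        H black
        C→I: I black — skip
      C black
      A→I: I black — skip
    A black
    F→H: H black — skip
    F→I: I black — skip
  F black
  G gray
    G→I: I black — skip
  G black
  L gray
    D gray
      D→B: B is gray → back edge
First back edge: D → B.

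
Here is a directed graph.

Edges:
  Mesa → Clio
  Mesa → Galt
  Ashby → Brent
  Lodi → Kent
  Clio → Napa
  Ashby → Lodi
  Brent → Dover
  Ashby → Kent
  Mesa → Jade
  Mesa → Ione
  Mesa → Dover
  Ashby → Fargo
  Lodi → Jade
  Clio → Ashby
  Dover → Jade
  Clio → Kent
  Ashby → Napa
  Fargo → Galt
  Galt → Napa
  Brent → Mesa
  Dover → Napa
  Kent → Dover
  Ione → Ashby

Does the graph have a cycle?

DFS with white/gray/black marking, starting from Jade:
Jade gray
Jade black
Galt gray
  Napa gray
  Napa black
Galt black
Mesa gray
  Mesa→Galt: Galt black — skip
  Ione gray
    Ashby gray
      Kent gray
        Dover gray
          Dover→Napa: Napa black — skip
          Dover→Jade: Jade black — skip
        Dover black
      Kent black
      Brent gray
        Brent→Dover: Dover black — skip
        Brent→Mesa: Mesa is gray → back edge
Back edge found, so a cycle exists: Mesa → Ione → Ashby → Brent → Mesa.

Yes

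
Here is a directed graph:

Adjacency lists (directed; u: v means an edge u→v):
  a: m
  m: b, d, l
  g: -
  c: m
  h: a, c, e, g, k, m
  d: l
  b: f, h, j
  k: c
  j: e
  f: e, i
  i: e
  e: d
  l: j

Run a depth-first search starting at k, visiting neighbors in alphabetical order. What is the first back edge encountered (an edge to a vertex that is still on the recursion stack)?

DFS from k (visiting neighbors in alphabetical order); mark gray on enter, black on exit:
k gray
  c gray
    m gray
      b gray
        f gray
          e gray
            d gray
              l gray
                j gray
                  j→e: e is gray → back edge
First back edge: j → e.

j→e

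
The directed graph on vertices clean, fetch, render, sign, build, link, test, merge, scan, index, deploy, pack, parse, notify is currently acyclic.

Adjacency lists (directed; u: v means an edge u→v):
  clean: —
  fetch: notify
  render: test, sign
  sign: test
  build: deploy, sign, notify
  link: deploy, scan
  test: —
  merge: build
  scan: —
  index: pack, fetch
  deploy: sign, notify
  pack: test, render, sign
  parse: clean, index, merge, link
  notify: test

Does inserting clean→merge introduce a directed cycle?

No

Adding clean→merge creates a cycle iff merge can already reach clean.
Explore from merge: no path reaches clean. The graph stays acyclic.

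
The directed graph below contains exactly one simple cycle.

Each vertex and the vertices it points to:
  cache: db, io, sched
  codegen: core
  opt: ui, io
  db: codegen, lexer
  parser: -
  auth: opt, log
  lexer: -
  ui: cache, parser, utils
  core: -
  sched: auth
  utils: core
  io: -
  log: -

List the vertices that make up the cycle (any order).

DFS with gray/black marking from ui:
ui gray
  cache gray
    db gray
      codegen gray
        core gray
        core black
      codegen black
      lexer gray
      lexer black
    db black
    io gray
    io black
    sched gray
      auth gray
        opt gray
          opt→ui: ui is gray → back edge
Back edge closes the cycle ui → cache → sched → auth → opt → ui; its vertices are {ui, opt, auth, cache, sched}.

ui, opt, auth, cache, sched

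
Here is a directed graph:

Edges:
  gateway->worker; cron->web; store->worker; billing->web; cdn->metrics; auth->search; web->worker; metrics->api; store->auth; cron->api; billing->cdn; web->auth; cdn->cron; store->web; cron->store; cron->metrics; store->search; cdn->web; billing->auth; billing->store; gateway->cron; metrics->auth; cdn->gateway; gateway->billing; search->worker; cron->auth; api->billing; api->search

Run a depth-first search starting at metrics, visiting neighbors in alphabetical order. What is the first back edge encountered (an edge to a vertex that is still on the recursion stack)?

cron→api

DFS from metrics (visiting neighbors in alphabetical order); mark gray on enter, black on exit:
metrics gray
  api gray
    billing gray
      auth gray
        search gray
          worker gray
          worker black
        search black
      auth black
      cdn gray
        cron gray
          cron→api: api is gray → back edge
First back edge: cron → api.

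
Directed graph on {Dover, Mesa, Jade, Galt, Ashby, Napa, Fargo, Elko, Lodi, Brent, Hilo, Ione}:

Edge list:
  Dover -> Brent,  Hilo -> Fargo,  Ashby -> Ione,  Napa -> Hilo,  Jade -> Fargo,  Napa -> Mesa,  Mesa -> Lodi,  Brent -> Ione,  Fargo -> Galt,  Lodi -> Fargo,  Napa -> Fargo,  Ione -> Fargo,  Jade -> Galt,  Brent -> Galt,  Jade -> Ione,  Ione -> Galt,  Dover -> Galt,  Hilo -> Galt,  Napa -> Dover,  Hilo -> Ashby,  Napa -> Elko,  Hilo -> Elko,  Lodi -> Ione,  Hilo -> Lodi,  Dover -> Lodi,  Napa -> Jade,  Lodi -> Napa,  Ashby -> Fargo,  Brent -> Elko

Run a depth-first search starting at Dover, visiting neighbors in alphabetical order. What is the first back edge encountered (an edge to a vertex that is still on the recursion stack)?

DFS from Dover (visiting neighbors in alphabetical order); mark gray on enter, black on exit:
Dover gray
  Brent gray
    Elko gray
    Elko black
    Galt gray
    Galt black
    Ione gray
      Fargo gray
        Fargo→Galt: Galt black — skip
      Fargo black
      Ione→Galt: Galt black — skip
    Ione black
  Brent black
  Dover→Galt: Galt black — skip
  Lodi gray
    Lodi→Fargo: Fargo black — skip
    Lodi→Ione: Ione black — skip
    Napa gray
      Napa→Dover: Dover is gray → back edge
First back edge: Napa → Dover.

Napa→Dover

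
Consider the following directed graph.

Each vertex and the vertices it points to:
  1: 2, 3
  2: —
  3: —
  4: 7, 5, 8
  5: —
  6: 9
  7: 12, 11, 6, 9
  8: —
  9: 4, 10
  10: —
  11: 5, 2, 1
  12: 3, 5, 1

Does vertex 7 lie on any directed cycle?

7 is on a cycle iff 7 can reach itself via ≥1 edge.
7 → 9 → 4 → 7 — yes.

Yes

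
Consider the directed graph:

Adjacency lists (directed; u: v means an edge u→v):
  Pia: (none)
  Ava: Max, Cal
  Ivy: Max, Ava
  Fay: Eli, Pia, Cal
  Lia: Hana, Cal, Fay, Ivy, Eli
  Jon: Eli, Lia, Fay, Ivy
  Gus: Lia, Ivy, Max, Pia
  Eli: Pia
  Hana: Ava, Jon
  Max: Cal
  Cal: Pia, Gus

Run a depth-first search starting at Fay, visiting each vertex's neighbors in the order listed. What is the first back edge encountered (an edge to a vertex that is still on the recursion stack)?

DFS from Fay (visiting each vertex's neighbors in the order listed); mark gray on enter, black on exit:
Fay gray
  Eli gray
    Pia gray
    Pia black
  Eli black
  Fay→Pia: Pia black — skip
  Cal gray
    Cal→Pia: Pia black — skip
    Gus gray
      Lia gray
        Hana gray
          Ava gray
            Max gray
              Max→Cal: Cal is gray → back edge
First back edge: Max → Cal.

Max->Cal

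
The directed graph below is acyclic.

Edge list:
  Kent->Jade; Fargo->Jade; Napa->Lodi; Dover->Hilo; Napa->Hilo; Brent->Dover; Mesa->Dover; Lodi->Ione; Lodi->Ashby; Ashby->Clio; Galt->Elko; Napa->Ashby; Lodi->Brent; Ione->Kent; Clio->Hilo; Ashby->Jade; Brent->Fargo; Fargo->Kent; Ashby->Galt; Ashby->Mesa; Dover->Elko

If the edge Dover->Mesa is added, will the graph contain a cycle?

Adding Dover→Mesa creates a cycle iff Mesa can already reach Dover.
Path from Mesa: Mesa → Dover.
So Mesa → … → Dover → Mesa is a cycle.

Yes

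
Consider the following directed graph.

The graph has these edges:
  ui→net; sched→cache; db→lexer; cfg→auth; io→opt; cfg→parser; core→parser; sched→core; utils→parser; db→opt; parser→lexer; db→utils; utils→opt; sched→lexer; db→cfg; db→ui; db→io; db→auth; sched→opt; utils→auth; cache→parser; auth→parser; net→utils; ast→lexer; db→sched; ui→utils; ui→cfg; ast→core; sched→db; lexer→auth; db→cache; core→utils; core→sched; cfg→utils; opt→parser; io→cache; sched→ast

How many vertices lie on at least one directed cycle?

A vertex is on a directed cycle iff it belongs to a strongly connected component of size ≥ 2 (or has a self-loop).
The vertices on cycles are {db, ast, auth, core, lexer, sched, parser} — 7 in total.

7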